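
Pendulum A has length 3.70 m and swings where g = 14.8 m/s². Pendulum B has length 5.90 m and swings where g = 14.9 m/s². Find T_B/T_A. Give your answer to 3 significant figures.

1.26

T = 2π√(L/g), so T_B/T_A = √((L_B/g_B)/(L_A/g_A)) = √((5.90/14.9)/(3.70/14.8)) = 1.26.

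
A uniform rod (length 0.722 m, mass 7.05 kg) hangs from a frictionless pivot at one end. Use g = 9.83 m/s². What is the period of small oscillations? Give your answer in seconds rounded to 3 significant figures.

1.39 s

For a physical pendulum T = 2π√(I/(mgd)), with d = 0.3610 m from pivot to centre of mass.
I_cm = mL²/12 = 7.05 × 0.722²/12 = 0.3063 kg·m²; I = I_cm + md² = 0.3063 + 7.05 × 0.3610² = 1.225 kg·m².
T = 2π√(1.225/(7.05 × 9.83 × 0.3610)) = 1.39 s.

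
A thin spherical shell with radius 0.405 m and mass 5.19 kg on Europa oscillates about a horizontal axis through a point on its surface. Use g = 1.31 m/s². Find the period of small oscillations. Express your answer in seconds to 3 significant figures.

I_cm = (2/3)mr² = 0.5675 kg·m². The pivot is at distance d = 0.405 m from the centre of mass.
By the parallel-axis theorem, I = I_cm + md² = 0.5675 + 0.8513 = 1.419 kg·m².
T = 2π√(I/(mgd)) = 2π√(1.419/(5.19 × 1.31 × 0.405)) = 4.51 s.

4.51 s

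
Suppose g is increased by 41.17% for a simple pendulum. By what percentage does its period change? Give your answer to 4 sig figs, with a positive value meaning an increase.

-15.84%

T ∝ 1/√g, so T'/T = 1/√(1.4117) = 0.84164.
Percentage change in T = (0.84164 − 1) × 100% = -15.84%.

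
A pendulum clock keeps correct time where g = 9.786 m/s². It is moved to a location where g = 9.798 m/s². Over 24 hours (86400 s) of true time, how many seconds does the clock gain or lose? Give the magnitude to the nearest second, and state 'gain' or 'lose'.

gain 53 s

The clock's period scales as T ∝ 1/√g, so T'/T = √(9.786/9.798) = 0.999387.
In 86400 s of true time the clock registers 86400/0.999387 = 86453.0 s, so it gains 53 s.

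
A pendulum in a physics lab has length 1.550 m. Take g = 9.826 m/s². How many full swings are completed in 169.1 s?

T = 2π√(L/g) = 2π√(1.550/9.826) = 2.4955 s.
Number of complete oscillations = ⌊169.1/2.4955⌋ = ⌊67.762⌋ = 67.

67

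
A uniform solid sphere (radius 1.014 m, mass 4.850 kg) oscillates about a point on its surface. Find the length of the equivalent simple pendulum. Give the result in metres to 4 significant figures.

The equivalent simple-pendulum length is L_eq = I/(md), where I is about the pivot and d = 1.0140 m.
I_cm = (2/5)mR² = 1.9947 kg·m², so I = I_cm + md² = 1.9947 + 4.9868 = 6.9815 kg·m².
L_eq = 6.9815/(4.850 × 1.0140) = 1.420 m.

1.420 m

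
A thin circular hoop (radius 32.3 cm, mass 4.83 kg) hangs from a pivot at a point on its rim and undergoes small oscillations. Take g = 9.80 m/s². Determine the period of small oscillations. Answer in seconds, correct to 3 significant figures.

1.61 s

I_cm = mr² = 0.5039 kg·m². The pivot is at distance d = 0.323 m from the centre of mass.
By the parallel-axis theorem, I = I_cm + md² = 0.5039 + 0.5039 = 1.008 kg·m².
T = 2π√(I/(mgd)) = 2π√(1.008/(4.83 × 9.80 × 0.323)) = 1.61 s.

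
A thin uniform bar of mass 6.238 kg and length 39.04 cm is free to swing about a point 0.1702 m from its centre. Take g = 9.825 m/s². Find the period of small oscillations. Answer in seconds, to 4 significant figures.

0.9918 s

For a physical pendulum T = 2π√(I/(mgd)), with d = 0.17020 m from pivot to centre of mass.
I_cm = mL²/12 = 6.238 × 0.3904²/12 = 0.079229 kg·m²; I = I_cm + md² = 0.079229 + 6.238 × 0.17020² = 0.25993 kg·m².
T = 2π√(0.25993/(6.238 × 9.825 × 0.17020)) = 0.9918 s.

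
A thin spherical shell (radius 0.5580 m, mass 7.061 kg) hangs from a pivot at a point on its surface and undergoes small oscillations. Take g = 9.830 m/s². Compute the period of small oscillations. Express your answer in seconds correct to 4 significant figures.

1.933 s

I_cm = (2/3)mr² = 1.4657 kg·m². The pivot is at distance d = 0.5580 m from the centre of mass.
By the parallel-axis theorem, I = I_cm + md² = 1.4657 + 2.1985 = 3.6642 kg·m².
T = 2π√(I/(mgd)) = 2π√(3.6642/(7.061 × 9.830 × 0.5580)) = 1.933 s.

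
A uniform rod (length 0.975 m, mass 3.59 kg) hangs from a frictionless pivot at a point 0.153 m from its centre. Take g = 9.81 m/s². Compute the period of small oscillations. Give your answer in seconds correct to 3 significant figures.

1.64 s

For a physical pendulum T = 2π√(I/(mgd)), with d = 0.1530 m from pivot to centre of mass.
I_cm = mL²/12 = 3.59 × 0.975²/12 = 0.2844 kg·m²; I = I_cm + md² = 0.2844 + 3.59 × 0.1530² = 0.3684 kg·m².
T = 2π√(0.3684/(3.59 × 9.81 × 0.1530)) = 1.64 s.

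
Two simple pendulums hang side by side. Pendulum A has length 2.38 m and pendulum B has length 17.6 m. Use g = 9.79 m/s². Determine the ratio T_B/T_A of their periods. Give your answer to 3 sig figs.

2.72

T ∝ √L, so T_B/T_A = √(L_B/L_A) = √(17.6/2.38) = 2.72.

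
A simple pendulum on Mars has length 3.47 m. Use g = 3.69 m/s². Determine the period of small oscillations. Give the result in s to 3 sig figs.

6.09 s

T = 2π√(L/g) = 2π√(3.47/3.69) = 2π × 0.9697 = 6.09 s.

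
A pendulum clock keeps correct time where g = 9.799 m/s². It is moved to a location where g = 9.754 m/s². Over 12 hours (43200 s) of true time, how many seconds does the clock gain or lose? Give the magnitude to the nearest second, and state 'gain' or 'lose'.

The clock's period scales as T ∝ 1/√g, so T'/T = √(9.799/9.754) = 1.00230.
In 43200 s of true time the clock registers 43200/1.00230 = 43100.7 s, so it loses 99 s.

lose 99 s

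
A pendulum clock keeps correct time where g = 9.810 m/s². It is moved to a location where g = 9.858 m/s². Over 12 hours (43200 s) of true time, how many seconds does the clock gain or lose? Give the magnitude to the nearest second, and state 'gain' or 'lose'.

The clock's period scales as T ∝ 1/√g, so T'/T = √(9.810/9.858) = 0.997562.
In 43200 s of true time the clock registers 43200/0.997562 = 43305.6 s, so it gains 106 s.

gain 106 s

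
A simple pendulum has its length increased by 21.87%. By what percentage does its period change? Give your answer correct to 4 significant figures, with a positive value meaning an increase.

10.39%

T ∝ √L, so T'/T = √(1.2187) = 1.1039.
Percentage change in T = (1.1039 − 1) × 100% = 10.39%.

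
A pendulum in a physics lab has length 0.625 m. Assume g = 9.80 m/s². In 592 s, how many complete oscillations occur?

373

T = 2π√(L/g) = 2π√(0.625/9.80) = 1.587 s.
Number of complete oscillations = ⌊592/1.587⌋ = ⌊373.1⌋ = 373.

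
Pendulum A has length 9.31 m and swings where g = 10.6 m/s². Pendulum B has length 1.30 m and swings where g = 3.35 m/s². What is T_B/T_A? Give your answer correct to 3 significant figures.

T = 2π√(L/g), so T_B/T_A = √((L_B/g_B)/(L_A/g_A)) = √((1.30/3.35)/(9.31/10.6)) = 0.665.

0.665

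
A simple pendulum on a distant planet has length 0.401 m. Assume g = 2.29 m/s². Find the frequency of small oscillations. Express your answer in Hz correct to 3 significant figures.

0.380 Hz

T = 2π√(L/g) = 2π√(0.401/2.29) = 2.629 s, so f = 1/T = 0.380 Hz.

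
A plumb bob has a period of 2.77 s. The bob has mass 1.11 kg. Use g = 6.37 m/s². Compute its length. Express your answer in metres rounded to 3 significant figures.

From T = 2π√(L/g), L = gT²/(4π²) = 6.37 × 2.770²/(4π²) = 1.24 m.

1.24 m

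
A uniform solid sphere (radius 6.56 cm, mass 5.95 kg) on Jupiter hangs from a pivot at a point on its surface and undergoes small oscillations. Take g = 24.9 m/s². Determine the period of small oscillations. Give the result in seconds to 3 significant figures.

0.382 s

I_cm = (2/5)mr² = 0.01024 kg·m². The pivot is at distance d = 0.0656 m from the centre of mass.
By the parallel-axis theorem, I = I_cm + md² = 0.01024 + 0.02560 = 0.03585 kg·m².
T = 2π√(I/(mgd)) = 2π√(0.03585/(5.95 × 24.9 × 0.0656)) = 0.382 s.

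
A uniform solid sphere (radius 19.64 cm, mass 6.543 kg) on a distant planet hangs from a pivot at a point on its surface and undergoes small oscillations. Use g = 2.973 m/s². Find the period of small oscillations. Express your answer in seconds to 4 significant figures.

1.911 s

I_cm = (2/5)mr² = 0.10095 kg·m². The pivot is at distance d = 0.1964 m from the centre of mass.
By the parallel-axis theorem, I = I_cm + md² = 0.10095 + 0.25238 = 0.35334 kg·m².
T = 2π√(I/(mgd)) = 2π√(0.35334/(6.543 × 2.973 × 0.1964)) = 1.911 s.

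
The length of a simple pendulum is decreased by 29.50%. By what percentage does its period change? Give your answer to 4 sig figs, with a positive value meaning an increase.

-16.04%

T ∝ √L, so T'/T = √(0.70500) = 0.83964.
Percentage change in T = (0.83964 − 1) × 100% = -16.04%.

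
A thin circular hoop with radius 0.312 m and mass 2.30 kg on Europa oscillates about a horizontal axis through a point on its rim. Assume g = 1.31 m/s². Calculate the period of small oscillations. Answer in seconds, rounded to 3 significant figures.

I_cm = mr² = 0.2239 kg·m². The pivot is at distance d = 0.312 m from the centre of mass.
By the parallel-axis theorem, I = I_cm + md² = 0.2239 + 0.2239 = 0.4478 kg·m².
T = 2π√(I/(mgd)) = 2π√(0.4478/(2.30 × 1.31 × 0.312)) = 4.34 s.

4.34 s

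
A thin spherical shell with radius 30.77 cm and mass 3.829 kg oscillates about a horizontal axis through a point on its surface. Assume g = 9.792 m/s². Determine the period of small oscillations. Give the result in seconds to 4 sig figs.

1.438 s

I_cm = (2/3)mr² = 0.24168 kg·m². The pivot is at distance d = 0.3077 m from the centre of mass.
By the parallel-axis theorem, I = I_cm + md² = 0.24168 + 0.36253 = 0.60421 kg·m².
T = 2π√(I/(mgd)) = 2π√(0.60421/(3.829 × 9.792 × 0.3077)) = 1.438 s.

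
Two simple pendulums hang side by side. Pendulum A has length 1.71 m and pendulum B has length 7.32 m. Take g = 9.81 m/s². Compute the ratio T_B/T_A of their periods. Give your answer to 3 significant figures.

T ∝ √L, so T_B/T_A = √(L_B/L_A) = √(7.32/1.71) = 2.07.

2.07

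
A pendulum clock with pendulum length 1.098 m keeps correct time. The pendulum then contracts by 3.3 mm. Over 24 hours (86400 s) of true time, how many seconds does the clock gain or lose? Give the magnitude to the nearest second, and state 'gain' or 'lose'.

gain 130 s

T ∝ √L, so T'/T = √(1.09470/1.098) = 0.998496.
In 86400 s of true time the clock registers 86400/0.998496 = 86530.1 s, so it gains 130 s.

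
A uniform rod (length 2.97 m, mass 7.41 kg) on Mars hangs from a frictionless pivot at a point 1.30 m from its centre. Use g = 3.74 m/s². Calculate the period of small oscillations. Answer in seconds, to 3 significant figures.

4.44 s

For a physical pendulum T = 2π√(I/(mgd)), with d = 1.300 m from pivot to centre of mass.
I_cm = mL²/12 = 7.41 × 2.97²/12 = 5.447 kg·m²; I = I_cm + md² = 5.447 + 7.41 × 1.300² = 17.97 kg·m².
T = 2π√(17.97/(7.41 × 3.74 × 1.300)) = 4.44 s.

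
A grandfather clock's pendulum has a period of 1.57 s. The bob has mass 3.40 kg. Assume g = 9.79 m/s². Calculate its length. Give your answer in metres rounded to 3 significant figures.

0.611 m

From T = 2π√(L/g), L = gT²/(4π²) = 9.79 × 1.570²/(4π²) = 0.611 m.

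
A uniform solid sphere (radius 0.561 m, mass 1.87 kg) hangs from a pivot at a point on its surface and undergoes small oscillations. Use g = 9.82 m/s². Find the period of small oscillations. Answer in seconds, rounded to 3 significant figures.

I_cm = (2/5)mr² = 0.2354 kg·m². The pivot is at distance d = 0.561 m from the centre of mass.
By the parallel-axis theorem, I = I_cm + md² = 0.2354 + 0.5885 = 0.8239 kg·m².
T = 2π√(I/(mgd)) = 2π√(0.8239/(1.87 × 9.82 × 0.561)) = 1.78 s.

1.78 s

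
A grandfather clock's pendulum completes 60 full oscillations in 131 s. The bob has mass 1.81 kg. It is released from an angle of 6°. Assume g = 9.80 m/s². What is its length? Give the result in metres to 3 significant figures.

1.18 m

T = 131/60 = 2.183 s.
From T = 2π√(L/g), L = gT²/(4π²) = 9.80 × 2.183²/(4π²) = 1.18 m.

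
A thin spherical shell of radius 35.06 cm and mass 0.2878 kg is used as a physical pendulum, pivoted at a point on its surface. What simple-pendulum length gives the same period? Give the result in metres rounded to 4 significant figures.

The equivalent simple-pendulum length is L_eq = I/(md), where I is about the pivot and d = 0.35060 m.
I_cm = (2/3)mR² = 0.023584 kg·m², so I = I_cm + md² = 0.023584 + 0.035376 = 0.058961 kg·m².
L_eq = 0.058961/(0.2878 × 0.35060) = 0.5843 m.

0.5843 m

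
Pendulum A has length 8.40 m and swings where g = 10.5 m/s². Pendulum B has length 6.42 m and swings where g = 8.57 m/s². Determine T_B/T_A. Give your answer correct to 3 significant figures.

T = 2π√(L/g), so T_B/T_A = √((L_B/g_B)/(L_A/g_A)) = √((6.42/8.57)/(8.40/10.5)) = 0.968.

0.968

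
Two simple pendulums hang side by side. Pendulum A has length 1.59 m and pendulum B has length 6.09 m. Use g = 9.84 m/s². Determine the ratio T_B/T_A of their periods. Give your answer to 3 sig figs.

T ∝ √L, so T_B/T_A = √(L_B/L_A) = √(6.09/1.59) = 1.96.

1.96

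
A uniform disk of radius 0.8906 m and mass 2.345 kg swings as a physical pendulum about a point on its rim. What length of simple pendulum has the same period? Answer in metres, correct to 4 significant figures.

1.336 m

The equivalent simple-pendulum length is L_eq = I/(md), where I is about the pivot and d = 0.89060 m.
I_cm = ½mR² = 0.92999 kg·m², so I = I_cm + md² = 0.92999 + 1.8600 = 2.7900 kg·m².
L_eq = 2.7900/(2.345 × 0.89060) = 1.336 m.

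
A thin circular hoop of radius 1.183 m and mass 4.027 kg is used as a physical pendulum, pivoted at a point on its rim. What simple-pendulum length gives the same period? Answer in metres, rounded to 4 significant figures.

2.366 m

The equivalent simple-pendulum length is L_eq = I/(md), where I is about the pivot and d = 1.1830 m.
I_cm = mR² = 5.6357 kg·m², so I = I_cm + md² = 5.6357 + 5.6357 = 11.271 kg·m².
L_eq = 11.271/(4.027 × 1.1830) = 2.366 m.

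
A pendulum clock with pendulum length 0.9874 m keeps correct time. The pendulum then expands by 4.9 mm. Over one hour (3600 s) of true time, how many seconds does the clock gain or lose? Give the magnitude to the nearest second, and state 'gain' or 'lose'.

T ∝ √L, so T'/T = √(0.99230/0.9874) = 1.00248.
In 3600 s of true time the clock registers 3600/1.00248 = 3591.1 s, so it loses 9 s.

lose 9 s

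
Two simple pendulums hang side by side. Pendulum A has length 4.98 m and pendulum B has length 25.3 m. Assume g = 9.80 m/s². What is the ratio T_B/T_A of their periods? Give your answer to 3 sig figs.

T ∝ √L, so T_B/T_A = √(L_B/L_A) = √(25.3/4.98) = 2.25.

2.25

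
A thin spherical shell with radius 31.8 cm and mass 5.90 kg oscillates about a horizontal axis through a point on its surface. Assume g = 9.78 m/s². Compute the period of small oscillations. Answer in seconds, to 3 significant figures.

I_cm = (2/3)mr² = 0.3978 kg·m². The pivot is at distance d = 0.318 m from the centre of mass.
By the parallel-axis theorem, I = I_cm + md² = 0.3978 + 0.5966 = 0.9944 kg·m².
T = 2π√(I/(mgd)) = 2π√(0.9944/(5.90 × 9.78 × 0.318)) = 1.46 s.

1.46 s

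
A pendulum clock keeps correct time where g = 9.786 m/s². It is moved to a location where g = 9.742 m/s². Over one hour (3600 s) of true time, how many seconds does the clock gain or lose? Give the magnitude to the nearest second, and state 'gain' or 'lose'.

lose 8 s

The clock's period scales as T ∝ 1/√g, so T'/T = √(9.786/9.742) = 1.00226.
In 3600 s of true time the clock registers 3600/1.00226 = 3591.9 s, so it loses 8 s.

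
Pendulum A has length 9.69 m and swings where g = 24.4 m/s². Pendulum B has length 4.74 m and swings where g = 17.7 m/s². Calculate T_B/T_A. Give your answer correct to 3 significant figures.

T = 2π√(L/g), so T_B/T_A = √((L_B/g_B)/(L_A/g_A)) = √((4.74/17.7)/(9.69/24.4)) = 0.821.

0.821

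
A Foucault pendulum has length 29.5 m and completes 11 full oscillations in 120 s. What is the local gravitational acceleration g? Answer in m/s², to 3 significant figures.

9.79 m/s²

T = 120/11 = 10.91 s.
From T = 2π√(L/g), g = 4π²L/T² = 4π² × 29.5/10.91² = 9.79 m/s².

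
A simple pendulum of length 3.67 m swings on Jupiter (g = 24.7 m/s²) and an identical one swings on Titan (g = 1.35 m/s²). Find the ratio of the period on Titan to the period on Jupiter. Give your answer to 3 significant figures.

4.28

T ∝ 1/√g, so T₂/T₁ = √(g₁/g₂) = √(24.7/1.35) = 4.28.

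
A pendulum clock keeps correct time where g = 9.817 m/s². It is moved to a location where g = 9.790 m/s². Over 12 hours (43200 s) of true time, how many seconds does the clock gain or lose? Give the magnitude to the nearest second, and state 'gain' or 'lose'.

The clock's period scales as T ∝ 1/√g, so T'/T = √(9.817/9.790) = 1.00138.
In 43200 s of true time the clock registers 43200/1.00138 = 43140.6 s, so it loses 59 s.

lose 59 s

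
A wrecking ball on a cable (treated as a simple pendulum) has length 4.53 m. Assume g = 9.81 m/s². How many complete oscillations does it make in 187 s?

T = 2π√(L/g) = 2π√(4.53/9.81) = 4.270 s.
Number of complete oscillations = ⌊187/4.270⌋ = ⌊43.80⌋ = 43.

43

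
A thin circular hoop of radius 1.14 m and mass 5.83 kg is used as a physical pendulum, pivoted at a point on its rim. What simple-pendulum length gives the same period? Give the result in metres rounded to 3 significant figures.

2.28 m

The equivalent simple-pendulum length is L_eq = I/(md), where I is about the pivot and d = 1.140 m.
I_cm = mR² = 7.577 kg·m², so I = I_cm + md² = 7.577 + 7.577 = 15.15 kg·m².
L_eq = 15.15/(5.83 × 1.140) = 2.28 m.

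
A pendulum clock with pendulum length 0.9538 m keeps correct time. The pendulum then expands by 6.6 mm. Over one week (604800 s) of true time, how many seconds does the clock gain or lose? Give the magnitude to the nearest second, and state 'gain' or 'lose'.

T ∝ √L, so T'/T = √(0.96040/0.9538) = 1.00345.
In 604800 s of true time the clock registers 604800/1.00345 = 602718.3 s, so it loses 2082 s.

lose 2082 s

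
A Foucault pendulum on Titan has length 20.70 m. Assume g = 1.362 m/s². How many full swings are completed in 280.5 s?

11

T = 2π√(L/g) = 2π√(20.70/1.362) = 24.495 s.
Number of complete oscillations = ⌊280.5/24.495⌋ = ⌊11.451⌋ = 11.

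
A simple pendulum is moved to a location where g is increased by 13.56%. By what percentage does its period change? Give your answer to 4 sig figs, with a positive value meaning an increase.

-6.160%

T ∝ 1/√g, so T'/T = 1/√(1.1356) = 0.93840.
Percentage change in T = (0.93840 − 1) × 100% = -6.160%.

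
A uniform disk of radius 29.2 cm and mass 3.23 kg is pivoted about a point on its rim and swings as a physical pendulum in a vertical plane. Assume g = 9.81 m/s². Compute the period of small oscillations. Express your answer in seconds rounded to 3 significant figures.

1.33 s

I_cm = ½mr² = 0.1377 kg·m². The pivot is at distance d = 0.292 m from the centre of mass.
By the parallel-axis theorem, I = I_cm + md² = 0.1377 + 0.2754 = 0.4131 kg·m².
T = 2π√(I/(mgd)) = 2π√(0.4131/(3.23 × 9.81 × 0.292)) = 1.33 s.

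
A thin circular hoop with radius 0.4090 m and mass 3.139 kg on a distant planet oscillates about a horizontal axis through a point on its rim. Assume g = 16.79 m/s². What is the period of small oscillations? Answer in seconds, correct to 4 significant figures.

I_cm = mr² = 0.52510 kg·m². The pivot is at distance d = 0.4090 m from the centre of mass.
By the parallel-axis theorem, I = I_cm + md² = 0.52510 + 0.52510 = 1.0502 kg·m².
T = 2π√(I/(mgd)) = 2π√(1.0502/(3.139 × 16.79 × 0.4090)) = 1.387 s.

1.387 s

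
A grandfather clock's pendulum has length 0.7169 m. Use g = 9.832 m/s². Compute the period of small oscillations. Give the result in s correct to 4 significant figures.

T = 2π√(L/g) = 2π√(0.7169/9.832) = 2π × 0.27003 = 1.697 s.

1.697 s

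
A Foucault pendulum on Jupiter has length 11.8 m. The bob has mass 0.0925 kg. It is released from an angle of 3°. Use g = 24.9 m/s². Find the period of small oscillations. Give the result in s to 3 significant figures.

4.33 s

T = 2π√(L/g) = 2π√(11.8/24.9) = 2π × 0.6884 = 4.33 s.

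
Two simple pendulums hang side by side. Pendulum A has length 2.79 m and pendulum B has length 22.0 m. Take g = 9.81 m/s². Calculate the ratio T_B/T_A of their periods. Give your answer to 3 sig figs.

T ∝ √L, so T_B/T_A = √(L_B/L_A) = √(22.0/2.79) = 2.81.

2.81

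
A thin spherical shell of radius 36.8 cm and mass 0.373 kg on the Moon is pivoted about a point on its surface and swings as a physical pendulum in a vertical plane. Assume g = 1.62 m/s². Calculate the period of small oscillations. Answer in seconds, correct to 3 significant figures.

3.87 s

I_cm = (2/3)mr² = 0.03368 kg·m². The pivot is at distance d = 0.368 m from the centre of mass.
By the parallel-axis theorem, I = I_cm + md² = 0.03368 + 0.05051 = 0.08419 kg·m².
T = 2π√(I/(mgd)) = 2π√(0.08419/(0.373 × 1.62 × 0.368)) = 3.87 s.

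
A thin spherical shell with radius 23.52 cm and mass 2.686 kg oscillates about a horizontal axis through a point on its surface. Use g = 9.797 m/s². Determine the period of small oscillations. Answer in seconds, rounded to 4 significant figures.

I_cm = (2/3)mr² = 0.099058 kg·m². The pivot is at distance d = 0.2352 m from the centre of mass.
By the parallel-axis theorem, I = I_cm + md² = 0.099058 + 0.14859 = 0.24764 kg·m².
T = 2π√(I/(mgd)) = 2π√(0.24764/(2.686 × 9.797 × 0.2352)) = 1.257 s.

1.257 s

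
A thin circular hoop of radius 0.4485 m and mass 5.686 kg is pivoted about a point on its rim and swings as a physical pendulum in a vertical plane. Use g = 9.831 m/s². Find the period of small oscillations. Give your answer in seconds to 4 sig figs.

1.898 s

I_cm = mr² = 1.1438 kg·m². The pivot is at distance d = 0.4485 m from the centre of mass.
By the parallel-axis theorem, I = I_cm + md² = 1.1438 + 1.1438 = 2.2875 kg·m².
T = 2π√(I/(mgd)) = 2π√(2.2875/(5.686 × 9.831 × 0.4485)) = 1.898 s.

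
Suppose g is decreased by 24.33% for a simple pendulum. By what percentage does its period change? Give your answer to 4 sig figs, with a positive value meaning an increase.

14.96%

T ∝ 1/√g, so T'/T = 1/√(0.75670) = 1.1496.
Percentage change in T = (1.1496 − 1) × 100% = 14.96%.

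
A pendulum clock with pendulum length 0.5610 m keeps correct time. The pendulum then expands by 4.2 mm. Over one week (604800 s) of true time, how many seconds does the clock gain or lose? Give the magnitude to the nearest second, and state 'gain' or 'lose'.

T ∝ √L, so T'/T = √(0.56520/0.5610) = 1.00374.
In 604800 s of true time the clock registers 604800/1.00374 = 602548.7 s, so it loses 2251 s.

lose 2251 s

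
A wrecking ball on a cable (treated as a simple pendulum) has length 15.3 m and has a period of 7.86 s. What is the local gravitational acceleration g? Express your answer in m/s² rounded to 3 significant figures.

From T = 2π√(L/g), g = 4π²L/T² = 4π² × 15.3/7.860² = 9.78 m/s².

9.78 m/s²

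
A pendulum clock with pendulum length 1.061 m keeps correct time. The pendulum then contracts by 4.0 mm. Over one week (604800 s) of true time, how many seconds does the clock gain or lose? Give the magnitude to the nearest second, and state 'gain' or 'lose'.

gain 1143 s

T ∝ √L, so T'/T = √(1.05700/1.061) = 0.998113.
In 604800 s of true time the clock registers 604800/0.998113 = 605943.3 s, so it gains 1143 s.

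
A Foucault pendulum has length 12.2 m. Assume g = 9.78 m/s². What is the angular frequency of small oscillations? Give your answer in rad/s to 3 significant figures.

ω = √(g/L) = √(9.78/12.2) = 0.895 rad/s.

0.895 rad/s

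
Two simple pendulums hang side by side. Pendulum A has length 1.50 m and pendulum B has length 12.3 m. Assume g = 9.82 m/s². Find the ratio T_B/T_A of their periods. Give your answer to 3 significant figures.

T ∝ √L, so T_B/T_A = √(L_B/L_A) = √(12.3/1.50) = 2.86.

2.86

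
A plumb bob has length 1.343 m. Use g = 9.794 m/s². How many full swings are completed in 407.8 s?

T = 2π√(L/g) = 2π√(1.343/9.794) = 2.3267 s.
Number of complete oscillations = ⌊407.8/2.3267⌋ = ⌊175.27⌋ = 175.

175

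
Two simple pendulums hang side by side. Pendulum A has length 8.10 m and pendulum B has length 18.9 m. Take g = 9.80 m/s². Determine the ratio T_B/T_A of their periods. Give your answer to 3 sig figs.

T ∝ √L, so T_B/T_A = √(L_B/L_A) = √(18.9/8.10) = 1.53.

1.53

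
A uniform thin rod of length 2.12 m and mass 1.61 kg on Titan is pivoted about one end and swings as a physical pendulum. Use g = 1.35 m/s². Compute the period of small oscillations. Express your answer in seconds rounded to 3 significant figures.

For a physical pendulum T = 2π√(I/(mgd)), with d = 1.060 m from pivot to centre of mass.
I_cm = mL²/12 = 1.61 × 2.12²/12 = 0.6030 kg·m²; I = I_cm + md² = 0.6030 + 1.61 × 1.060² = 2.412 kg·m².
T = 2π√(2.412/(1.61 × 1.35 × 1.060)) = 6.43 s.

6.43 s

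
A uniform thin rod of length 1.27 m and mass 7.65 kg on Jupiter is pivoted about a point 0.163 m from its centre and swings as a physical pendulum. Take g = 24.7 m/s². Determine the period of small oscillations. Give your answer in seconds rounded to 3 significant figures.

1.26 s

For a physical pendulum T = 2π√(I/(mgd)), with d = 0.1630 m from pivot to centre of mass.
I_cm = mL²/12 = 7.65 × 1.27²/12 = 1.028 kg·m²; I = I_cm + md² = 1.028 + 7.65 × 0.1630² = 1.231 kg·m².
T = 2π√(1.231/(7.65 × 24.7 × 0.1630)) = 1.26 s.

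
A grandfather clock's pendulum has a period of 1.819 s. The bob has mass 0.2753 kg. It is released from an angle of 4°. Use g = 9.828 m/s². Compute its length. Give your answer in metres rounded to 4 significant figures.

From T = 2π√(L/g), L = gT²/(4π²) = 9.828 × 1.8190²/(4π²) = 0.8237 m.

0.8237 m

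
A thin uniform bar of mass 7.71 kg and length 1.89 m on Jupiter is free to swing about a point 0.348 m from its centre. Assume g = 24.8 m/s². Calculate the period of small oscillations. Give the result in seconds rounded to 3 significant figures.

For a physical pendulum T = 2π√(I/(mgd)), with d = 0.3480 m from pivot to centre of mass.
I_cm = mL²/12 = 7.71 × 1.89²/12 = 2.295 kg·m²; I = I_cm + md² = 2.295 + 7.71 × 0.3480² = 3.229 kg·m².
T = 2π√(3.229/(7.71 × 24.8 × 0.3480)) = 1.38 s.

1.38 s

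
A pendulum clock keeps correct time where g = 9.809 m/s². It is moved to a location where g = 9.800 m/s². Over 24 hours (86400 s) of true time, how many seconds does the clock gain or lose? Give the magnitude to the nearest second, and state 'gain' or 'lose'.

The clock's period scales as T ∝ 1/√g, so T'/T = √(9.809/9.800) = 1.00046.
In 86400 s of true time the clock registers 86400/1.00046 = 86360.4 s, so it loses 40 s.

lose 40 s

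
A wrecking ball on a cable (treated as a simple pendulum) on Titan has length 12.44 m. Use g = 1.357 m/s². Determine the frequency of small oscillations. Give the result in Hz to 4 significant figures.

0.05257 Hz

T = 2π√(L/g) = 2π√(12.44/1.357) = 19.024 s, so f = 1/T = 0.05257 Hz.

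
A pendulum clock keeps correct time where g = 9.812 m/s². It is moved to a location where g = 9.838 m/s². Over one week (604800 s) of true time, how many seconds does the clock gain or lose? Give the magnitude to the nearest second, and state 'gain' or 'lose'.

gain 801 s

The clock's period scales as T ∝ 1/√g, so T'/T = √(9.812/9.838) = 0.998678.
In 604800 s of true time the clock registers 604800/0.998678 = 605600.8 s, so it gains 801 s.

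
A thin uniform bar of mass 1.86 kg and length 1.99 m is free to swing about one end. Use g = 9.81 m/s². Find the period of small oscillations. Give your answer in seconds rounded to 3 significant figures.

2.31 s

For a physical pendulum T = 2π√(I/(mgd)), with d = 0.9950 m from pivot to centre of mass.
I_cm = mL²/12 = 1.86 × 1.99²/12 = 0.6138 kg·m²; I = I_cm + md² = 0.6138 + 1.86 × 0.9950² = 2.455 kg·m².
T = 2π√(2.455/(1.86 × 9.81 × 0.9950)) = 2.31 s.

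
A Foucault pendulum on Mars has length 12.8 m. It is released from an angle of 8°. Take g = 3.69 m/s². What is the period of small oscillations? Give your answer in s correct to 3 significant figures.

11.7 s

T = 2π√(L/g) = 2π√(12.8/3.69) = 2π × 1.862 = 11.7 s.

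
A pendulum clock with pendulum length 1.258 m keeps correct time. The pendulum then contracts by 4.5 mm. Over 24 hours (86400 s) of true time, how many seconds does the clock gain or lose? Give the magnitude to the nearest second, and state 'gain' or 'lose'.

T ∝ √L, so T'/T = √(1.25350/1.258) = 0.998210.
In 86400 s of true time the clock registers 86400/0.998210 = 86554.9 s, so it gains 155 s.

gain 155 s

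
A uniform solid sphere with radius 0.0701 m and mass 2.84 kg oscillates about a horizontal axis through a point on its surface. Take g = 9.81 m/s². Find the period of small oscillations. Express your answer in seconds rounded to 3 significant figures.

0.628 s

I_cm = (2/5)mr² = 0.005582 kg·m². The pivot is at distance d = 0.0701 m from the centre of mass.
By the parallel-axis theorem, I = I_cm + md² = 0.005582 + 0.01396 = 0.01954 kg·m².
T = 2π√(I/(mgd)) = 2π√(0.01954/(2.84 × 9.81 × 0.0701)) = 0.628 s.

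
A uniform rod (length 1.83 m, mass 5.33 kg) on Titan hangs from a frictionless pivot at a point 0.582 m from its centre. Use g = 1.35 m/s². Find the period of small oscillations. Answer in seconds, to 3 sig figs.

For a physical pendulum T = 2π√(I/(mgd)), with d = 0.5820 m from pivot to centre of mass.
I_cm = mL²/12 = 5.33 × 1.83²/12 = 1.487 kg·m²; I = I_cm + md² = 1.487 + 5.33 × 0.5820² = 3.293 kg·m².
T = 2π√(3.293/(5.33 × 1.35 × 0.5820)) = 5.57 s.

5.57 s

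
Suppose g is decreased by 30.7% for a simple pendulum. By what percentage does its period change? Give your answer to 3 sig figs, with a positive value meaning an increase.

20.1%

T ∝ 1/√g, so T'/T = 1/√(0.6930) = 1.201.
Percentage change in T = (1.201 − 1) × 100% = 20.1%.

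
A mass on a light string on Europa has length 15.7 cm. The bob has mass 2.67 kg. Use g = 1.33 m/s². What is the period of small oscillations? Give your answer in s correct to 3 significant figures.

T = 2π√(L/g) = 2π√(0.157/1.33) = 2π × 0.3436 = 2.16 s.

2.16 s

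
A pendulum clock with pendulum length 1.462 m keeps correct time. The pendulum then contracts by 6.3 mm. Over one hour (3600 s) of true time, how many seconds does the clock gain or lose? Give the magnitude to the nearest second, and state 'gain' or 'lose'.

T ∝ √L, so T'/T = √(1.45570/1.462) = 0.997843.
In 3600 s of true time the clock registers 3600/0.997843 = 3607.8 s, so it gains 8 s.

gain 8 s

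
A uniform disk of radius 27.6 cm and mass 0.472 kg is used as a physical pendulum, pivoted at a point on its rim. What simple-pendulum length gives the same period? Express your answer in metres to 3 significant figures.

0.414 m

The equivalent simple-pendulum length is L_eq = I/(md), where I is about the pivot and d = 0.2760 m.
I_cm = ½mR² = 0.01798 kg·m², so I = I_cm + md² = 0.01798 + 0.03596 = 0.05393 kg·m².
L_eq = 0.05393/(0.472 × 0.2760) = 0.414 m.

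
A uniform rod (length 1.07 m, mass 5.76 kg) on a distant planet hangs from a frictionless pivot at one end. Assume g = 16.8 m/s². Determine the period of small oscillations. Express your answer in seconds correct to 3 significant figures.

1.29 s

For a physical pendulum T = 2π√(I/(mgd)), with d = 0.5350 m from pivot to centre of mass.
I_cm = mL²/12 = 5.76 × 1.07²/12 = 0.5496 kg·m²; I = I_cm + md² = 0.5496 + 5.76 × 0.5350² = 2.198 kg·m².
T = 2π√(2.198/(5.76 × 16.8 × 0.5350)) = 1.29 s.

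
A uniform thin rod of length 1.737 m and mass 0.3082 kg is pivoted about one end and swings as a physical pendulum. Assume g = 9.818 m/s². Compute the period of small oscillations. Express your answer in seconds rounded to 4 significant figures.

2.158 s

For a physical pendulum T = 2π√(I/(mgd)), with d = 0.86850 m from pivot to centre of mass.
I_cm = mL²/12 = 0.3082 × 1.737²/12 = 0.077491 kg·m²; I = I_cm + md² = 0.077491 + 0.3082 × 0.86850² = 0.30996 kg·m².
T = 2π√(0.30996/(0.3082 × 9.818 × 0.86850)) = 2.158 s.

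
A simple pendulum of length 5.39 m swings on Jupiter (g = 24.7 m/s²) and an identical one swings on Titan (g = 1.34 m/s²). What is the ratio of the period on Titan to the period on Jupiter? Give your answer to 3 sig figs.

4.29

T ∝ 1/√g, so T₂/T₁ = √(g₁/g₂) = √(24.7/1.34) = 4.29.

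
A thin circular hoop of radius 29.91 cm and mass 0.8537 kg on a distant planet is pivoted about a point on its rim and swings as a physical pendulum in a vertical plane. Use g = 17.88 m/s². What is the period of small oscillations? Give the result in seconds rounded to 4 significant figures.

1.149 s

I_cm = mr² = 0.076373 kg·m². The pivot is at distance d = 0.2991 m from the centre of mass.
By the parallel-axis theorem, I = I_cm + md² = 0.076373 + 0.076373 = 0.15275 kg·m².
T = 2π√(I/(mgd)) = 2π√(0.15275/(0.8537 × 17.88 × 0.2991)) = 1.149 s.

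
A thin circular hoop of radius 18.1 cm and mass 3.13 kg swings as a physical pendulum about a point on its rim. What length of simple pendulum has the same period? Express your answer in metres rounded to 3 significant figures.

The equivalent simple-pendulum length is L_eq = I/(md), where I is about the pivot and d = 0.1810 m.
I_cm = mR² = 0.1025 kg·m², so I = I_cm + md² = 0.1025 + 0.1025 = 0.2051 kg·m².
L_eq = 0.2051/(3.13 × 0.1810) = 0.362 m.

0.362 m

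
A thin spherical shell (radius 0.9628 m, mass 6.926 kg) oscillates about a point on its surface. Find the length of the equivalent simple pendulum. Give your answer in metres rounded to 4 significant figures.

The equivalent simple-pendulum length is L_eq = I/(md), where I is about the pivot and d = 0.96280 m.
I_cm = (2/3)mR² = 4.2802 kg·m², so I = I_cm + md² = 4.2802 + 6.4203 = 10.700 kg·m².
L_eq = 10.700/(6.926 × 0.96280) = 1.605 m.

1.605 m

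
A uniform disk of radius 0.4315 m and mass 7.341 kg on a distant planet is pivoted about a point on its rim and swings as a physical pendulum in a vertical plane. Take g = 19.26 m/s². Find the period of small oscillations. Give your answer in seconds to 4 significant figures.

1.152 s

I_cm = ½mr² = 0.68342 kg·m². The pivot is at distance d = 0.4315 m from the centre of mass.
By the parallel-axis theorem, I = I_cm + md² = 0.68342 + 1.3668 = 2.0503 kg·m².
T = 2π√(I/(mgd)) = 2π√(2.0503/(7.341 × 19.26 × 0.4315)) = 1.152 s.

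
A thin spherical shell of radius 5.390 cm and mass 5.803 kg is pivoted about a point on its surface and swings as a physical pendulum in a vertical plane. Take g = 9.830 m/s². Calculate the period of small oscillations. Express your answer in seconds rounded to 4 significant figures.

0.6007 s

I_cm = (2/3)mr² = 0.011239 kg·m². The pivot is at distance d = 0.05390 m from the centre of mass.
By the parallel-axis theorem, I = I_cm + md² = 0.011239 + 0.016859 = 0.028098 kg·m².
T = 2π√(I/(mgd)) = 2π√(0.028098/(5.803 × 9.830 × 0.05390)) = 0.6007 s.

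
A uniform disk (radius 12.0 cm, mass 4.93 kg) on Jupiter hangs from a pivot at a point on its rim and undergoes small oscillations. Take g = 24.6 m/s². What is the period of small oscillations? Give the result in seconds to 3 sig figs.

I_cm = ½mr² = 0.03550 kg·m². The pivot is at distance d = 0.120 m from the centre of mass.
By the parallel-axis theorem, I = I_cm + md² = 0.03550 + 0.07099 = 0.1065 kg·m².
T = 2π√(I/(mgd)) = 2π√(0.1065/(4.93 × 24.6 × 0.120)) = 0.537 s.

0.537 s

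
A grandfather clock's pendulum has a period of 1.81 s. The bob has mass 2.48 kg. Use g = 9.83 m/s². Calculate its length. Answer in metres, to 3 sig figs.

From T = 2π√(L/g), L = gT²/(4π²) = 9.83 × 1.810²/(4π²) = 0.816 m.

0.816 m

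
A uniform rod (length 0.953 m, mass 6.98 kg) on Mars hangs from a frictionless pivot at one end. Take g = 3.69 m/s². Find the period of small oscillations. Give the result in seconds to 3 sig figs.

2.61 s

For a physical pendulum T = 2π√(I/(mgd)), with d = 0.4765 m from pivot to centre of mass.
I_cm = mL²/12 = 6.98 × 0.953²/12 = 0.5283 kg·m²; I = I_cm + md² = 0.5283 + 6.98 × 0.4765² = 2.113 kg·m².
T = 2π√(2.113/(6.98 × 3.69 × 0.4765)) = 2.61 s.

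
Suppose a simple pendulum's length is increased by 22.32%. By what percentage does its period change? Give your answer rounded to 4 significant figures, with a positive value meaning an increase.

T ∝ √L, so T'/T = √(1.2232) = 1.1060.
Percentage change in T = (1.1060 − 1) × 100% = 10.60%.

10.60%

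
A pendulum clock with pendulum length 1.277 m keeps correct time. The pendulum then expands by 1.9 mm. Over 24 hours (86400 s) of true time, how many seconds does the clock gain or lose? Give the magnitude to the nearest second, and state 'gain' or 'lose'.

lose 64 s

T ∝ √L, so T'/T = √(1.27890/1.277) = 1.00074.
In 86400 s of true time the clock registers 86400/1.00074 = 86335.8 s, so it loses 64 s.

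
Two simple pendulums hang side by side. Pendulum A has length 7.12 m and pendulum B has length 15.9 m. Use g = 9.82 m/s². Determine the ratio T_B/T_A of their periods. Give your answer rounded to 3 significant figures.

T ∝ √L, so T_B/T_A = √(L_B/L_A) = √(15.9/7.12) = 1.49.

1.49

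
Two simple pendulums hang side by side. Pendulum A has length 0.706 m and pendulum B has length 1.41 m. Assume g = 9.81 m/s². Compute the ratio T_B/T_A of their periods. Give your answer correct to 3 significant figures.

1.41

T ∝ √L, so T_B/T_A = √(L_B/L_A) = √(1.41/0.706) = 1.41.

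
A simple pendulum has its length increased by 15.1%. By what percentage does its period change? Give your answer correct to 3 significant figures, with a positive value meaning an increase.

T ∝ √L, so T'/T = √(1.151) = 1.073.
Percentage change in T = (1.073 − 1) × 100% = 7.28%.

7.28%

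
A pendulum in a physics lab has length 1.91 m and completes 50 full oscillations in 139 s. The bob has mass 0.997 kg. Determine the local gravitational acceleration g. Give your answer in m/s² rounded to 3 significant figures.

T = 139/50 = 2.780 s.
From T = 2π√(L/g), g = 4π²L/T² = 4π² × 1.91/2.780² = 9.76 m/s².

9.76 m/s²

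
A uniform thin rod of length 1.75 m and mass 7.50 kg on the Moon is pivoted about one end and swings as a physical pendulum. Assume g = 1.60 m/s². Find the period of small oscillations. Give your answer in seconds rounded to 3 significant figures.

For a physical pendulum T = 2π√(I/(mgd)), with d = 0.8750 m from pivot to centre of mass.
I_cm = mL²/12 = 7.50 × 1.75²/12 = 1.914 kg·m²; I = I_cm + md² = 1.914 + 7.50 × 0.8750² = 7.656 kg·m².
T = 2π√(7.656/(7.50 × 1.60 × 0.8750)) = 5.37 s.

5.37 s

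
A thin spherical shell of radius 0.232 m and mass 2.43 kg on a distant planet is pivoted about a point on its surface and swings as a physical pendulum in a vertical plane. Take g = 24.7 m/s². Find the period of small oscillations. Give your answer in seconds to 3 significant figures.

I_cm = (2/3)mr² = 0.08719 kg·m². The pivot is at distance d = 0.232 m from the centre of mass.
By the parallel-axis theorem, I = I_cm + md² = 0.08719 + 0.1308 = 0.2180 kg·m².
T = 2π√(I/(mgd)) = 2π√(0.2180/(2.43 × 24.7 × 0.232)) = 0.786 s.

0.786 s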